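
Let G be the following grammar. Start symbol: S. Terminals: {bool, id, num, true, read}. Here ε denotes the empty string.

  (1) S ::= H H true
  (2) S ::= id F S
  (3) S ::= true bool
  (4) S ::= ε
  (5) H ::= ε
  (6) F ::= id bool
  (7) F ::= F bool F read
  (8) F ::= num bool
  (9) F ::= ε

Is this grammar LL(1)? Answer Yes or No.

FIRST(S) = {ε, id, true}
FIRST(H) = {ε}
FIRST(F) = {ε, bool, id, num}
FOLLOW(S) = {$}
FOLLOW(H) = {true}
FOLLOW(F) = {$, bool, id, read, true}
Cell M[F, bool] receives both F ::= F bool F read and F ::= ε — the grammar is not LL(1).

No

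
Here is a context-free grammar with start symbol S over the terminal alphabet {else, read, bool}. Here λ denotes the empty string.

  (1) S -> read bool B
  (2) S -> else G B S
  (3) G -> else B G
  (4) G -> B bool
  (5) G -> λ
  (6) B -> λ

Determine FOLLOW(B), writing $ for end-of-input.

{$, bool, else, read}

FIRST(S) = {else, read}
FIRST(B) = {λ}
FIRST(G) = {λ, bool, else}  (via B bool)
FOLLOW(S) includes $ since S is the start symbol.
FOLLOW(S): in S->else G B S, the suffix after S is empty (adds nothing new). Thus FOLLOW(S) = {$}.
FOLLOW(G): in S->else G B S, G is followed by B S with FIRST {else, read}; in G->else B G, the suffix after G is empty (adds nothing new). Thus FOLLOW(G) = {else, read}.
FOLLOW(B): in S->read bool B, the suffix after B is empty, so FOLLOW(B) ⊇ FOLLOW(S) = {$}; in S->else G B S, B is followed by S with FIRST {else, read}; in G->else B G, B is followed by G with FIRST {λ, bool, else}; in G->else B G, the suffix after B is nullable, so FOLLOW(B) ⊇ FOLLOW(G) = {else, read}; in G->B bool, B is followed by bool with FIRST {bool}. Thus FOLLOW(B) = {$, bool, else, read}.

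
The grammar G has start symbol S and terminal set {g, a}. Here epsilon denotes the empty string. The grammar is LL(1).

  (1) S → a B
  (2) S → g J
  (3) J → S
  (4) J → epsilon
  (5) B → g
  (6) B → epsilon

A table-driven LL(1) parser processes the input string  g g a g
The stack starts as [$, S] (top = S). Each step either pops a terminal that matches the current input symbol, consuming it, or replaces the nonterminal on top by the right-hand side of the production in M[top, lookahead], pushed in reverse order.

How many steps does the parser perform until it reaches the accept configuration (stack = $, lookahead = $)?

      Stack  Input      Action
   1  $ S    g g a g $  expand S → g J
   2  $ J g  g g a g $  match g
   3  $ J    g a g $    expand J → S
   4  $ S    g a g $    expand S → g J
   5  $ J g  g a g $    match g
   6  $ J    a g $      expand J → S
   7  $ S    a g $      expand S → a B
   8  $ B a  a g $      match a
   9  $ B    g $        expand B → g
  10  $ g    g $        match g
Accept reached after 10 steps.

10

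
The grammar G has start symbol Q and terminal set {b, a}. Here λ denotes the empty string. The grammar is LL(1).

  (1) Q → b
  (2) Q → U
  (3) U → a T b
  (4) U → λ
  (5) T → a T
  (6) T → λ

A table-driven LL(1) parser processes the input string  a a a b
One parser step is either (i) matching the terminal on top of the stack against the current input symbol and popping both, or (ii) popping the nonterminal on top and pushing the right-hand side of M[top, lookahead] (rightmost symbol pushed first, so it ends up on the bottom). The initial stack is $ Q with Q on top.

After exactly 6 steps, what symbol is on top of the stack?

     Stack    Input      Action
  1  $ Q      a a a b $  expand Q → U
  2  $ U      a a a b $  expand U → a T b
  3  $ b T a  a a a b $  match a
  4  $ b T    a a b $    expand T → a T
  5  $ b T a  a a b $    match a
  6  $ b T    a b $      expand T → a T
Stack after step 6: $ b T a (top = a).

a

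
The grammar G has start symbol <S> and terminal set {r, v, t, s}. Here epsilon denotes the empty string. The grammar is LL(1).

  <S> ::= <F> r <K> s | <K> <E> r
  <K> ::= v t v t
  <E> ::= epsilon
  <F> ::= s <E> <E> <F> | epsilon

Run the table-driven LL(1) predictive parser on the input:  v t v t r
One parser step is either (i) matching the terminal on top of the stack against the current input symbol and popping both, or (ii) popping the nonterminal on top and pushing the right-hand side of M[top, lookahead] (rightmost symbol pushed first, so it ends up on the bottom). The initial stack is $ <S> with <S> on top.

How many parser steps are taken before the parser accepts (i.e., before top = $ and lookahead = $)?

step 1: stack=$ <S>  input=v t v t r $  — expand <S> ::= <K> <E> r
step 2: stack=$ r <E> <K>  input=v t v t r $  — expand <K> ::= v t v t
step 3: stack=$ r <E> t v t v  input=v t v t r $  — match v
step 4: stack=$ r <E> t v t  input=t v t r $  — match t
step 5: stack=$ r <E> t v  input=v t r $  — match v
step 6: stack=$ r <E> t  input=t r $  — match t
step 7: stack=$ r <E>  input=r $  — expand <E> ::= epsilon
step 8: stack=$ r  input=r $  — match r
Accept reached after 8 steps.

8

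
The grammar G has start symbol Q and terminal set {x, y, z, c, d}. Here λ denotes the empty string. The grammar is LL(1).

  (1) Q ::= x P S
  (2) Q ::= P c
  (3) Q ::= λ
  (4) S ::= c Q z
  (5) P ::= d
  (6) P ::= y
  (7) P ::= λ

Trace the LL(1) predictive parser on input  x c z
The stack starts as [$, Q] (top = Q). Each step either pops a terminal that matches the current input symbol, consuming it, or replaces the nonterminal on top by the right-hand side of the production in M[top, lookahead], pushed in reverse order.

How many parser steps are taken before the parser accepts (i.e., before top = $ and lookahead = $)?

7

     Stack    Input    Action
  1  $ Q      x c z $  expand Q ::= x P S
  2  $ S P x  x c z $  match x
  3  $ S P    c z $    expand P ::= λ
  4  $ S      c z $    expand S ::= c Q z
  5  $ z Q c  c z $    match c
  6  $ z Q    z $      expand Q ::= λ
  7  $ z      z $      match z
Accept reached after 7 steps.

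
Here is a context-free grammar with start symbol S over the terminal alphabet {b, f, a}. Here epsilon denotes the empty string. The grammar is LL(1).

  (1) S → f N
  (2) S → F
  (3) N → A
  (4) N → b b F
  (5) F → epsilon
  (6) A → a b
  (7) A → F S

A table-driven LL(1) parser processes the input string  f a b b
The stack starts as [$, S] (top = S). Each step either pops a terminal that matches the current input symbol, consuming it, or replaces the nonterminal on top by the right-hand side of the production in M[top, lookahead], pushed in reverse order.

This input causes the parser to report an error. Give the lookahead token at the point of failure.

b

     Stack  Input      Action
  1  $ S    f a b b $  expand S → f N
  2  $ N f  f a b b $  match f
  3  $ N    a b b $    expand N → A
  4  $ A    a b b $    expand A → a b
  5  $ b a  a b b $    match a
  6  $ b    b b $      match b
  7  $      b $        error: stack empty but input remains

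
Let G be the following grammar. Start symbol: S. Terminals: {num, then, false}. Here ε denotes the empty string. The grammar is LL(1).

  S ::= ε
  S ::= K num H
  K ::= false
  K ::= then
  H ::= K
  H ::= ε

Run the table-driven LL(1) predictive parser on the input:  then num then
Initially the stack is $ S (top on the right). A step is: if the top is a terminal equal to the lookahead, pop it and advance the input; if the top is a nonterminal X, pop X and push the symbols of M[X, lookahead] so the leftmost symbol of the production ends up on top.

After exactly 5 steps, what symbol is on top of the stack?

step 1: stack=$ S  input=then num then $  — expand S ::= K num H
step 2: stack=$ H num K  input=then num then $  — expand K ::= then
step 3: stack=$ H num then  input=then num then $  — match then
step 4: stack=$ H num  input=num then $  — match num
step 5: stack=$ H  input=then $  — expand H ::= K
Stack after step 5: $ K (top = K).

K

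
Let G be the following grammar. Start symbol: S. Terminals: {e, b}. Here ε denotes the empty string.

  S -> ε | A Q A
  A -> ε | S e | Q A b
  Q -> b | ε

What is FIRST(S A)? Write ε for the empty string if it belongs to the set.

{ε, b, e}

FIRST(Q): from Q->b we get {b}; from Q->ε we get {ε}. So FIRST(Q) = {ε, b}.
FIRST(S): from S->ε we get {ε}; from S->A Q A we get {ε, b, e}. So FIRST(S) = {ε, b, e}.
FIRST(A): from A->ε we get {ε}; from A->S e we get {b, e}; from A->Q A b we get {b, e}. So FIRST(A) = {ε, b, e}.
FIRST(S A): take FIRST of each symbol in turn, carrying on past any symbol whose FIRST contains ε; result {ε, b, e}.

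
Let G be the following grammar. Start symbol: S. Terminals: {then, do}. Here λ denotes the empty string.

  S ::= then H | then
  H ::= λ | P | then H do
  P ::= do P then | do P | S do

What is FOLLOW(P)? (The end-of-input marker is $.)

FIRST(S): from S::=then H we get {then}; from S::=then we get {then}. So FIRST(S) = {then}.
FIRST(P): from P::=do P then we get {do}; from P::=do P we get {do}; from P::=S do we get {then}. So FIRST(P) = {do, then}.
FIRST(H): from H::=λ we get {λ}; from H::=P we get {do, then}; from H::=then H do we get {then}. So FIRST(H) = {λ, do, then}.
FOLLOW(S) includes $ since S is the start symbol.
FOLLOW(S): in P::=S do, S is followed by do with FIRST {do}. Thus FOLLOW(S) = {$, do}.
FOLLOW(H): in S::=then H, the suffix after H is empty, so FOLLOW(H) ⊇ FOLLOW(S) = {$, do}; in H::=then H do, H is followed by do with FIRST {do}. Thus FOLLOW(H) = {$, do}.
FOLLOW(P): in H::=P, the suffix after P is empty, so FOLLOW(P) ⊇ FOLLOW(H) = {$, do}; in P::=do P then, P is followed by then with FIRST {then}; in P::=do P, the suffix after P is empty (adds nothing new). Thus FOLLOW(P) = {$, do, then}.

{$, do, then}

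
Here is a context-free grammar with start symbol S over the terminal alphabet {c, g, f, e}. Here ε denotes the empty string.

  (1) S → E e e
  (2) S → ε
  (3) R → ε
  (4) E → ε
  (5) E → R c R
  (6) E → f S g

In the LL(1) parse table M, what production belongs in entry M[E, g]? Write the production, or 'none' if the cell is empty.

FIRST(R) = {ε}
FIRST(E) = {ε, c, f}  (via R c R)
FIRST(S) = {ε, c, e, f}  (via E e e)
FOLLOW(S) includes $ since S is the start symbol.
FOLLOW(E): in S→E e e, E is followed by e e with FIRST {e}. Thus FOLLOW(E) = {e}.
For E → ε: FIRST(ε) = {ε}, so it goes in M[E, t] for t ∈ {}; since ε ∈ FIRST, also for every t ∈ FOLLOW(E) = {e}.
For E → R c R: FIRST(R c R) = {c}, so it goes in M[E, t] for t ∈ {c}.
For E → f S g: FIRST(f S g) = {f}, so it goes in M[E, t] for t ∈ {f}.
None of these place a production in M[E, g].

none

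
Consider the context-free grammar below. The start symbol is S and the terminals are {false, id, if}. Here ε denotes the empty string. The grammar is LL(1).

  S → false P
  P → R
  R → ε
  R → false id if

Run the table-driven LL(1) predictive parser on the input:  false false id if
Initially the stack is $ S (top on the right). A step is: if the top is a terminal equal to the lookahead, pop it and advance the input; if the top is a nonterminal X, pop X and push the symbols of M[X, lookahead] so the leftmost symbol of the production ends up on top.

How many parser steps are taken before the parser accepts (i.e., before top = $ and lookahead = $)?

step 1: stack=$ S  input=false false id if $  — expand S → false P
step 2: stack=$ P false  input=false false id if $  — match false
step 3: stack=$ P  input=false id if $  — expand P → R
step 4: stack=$ R  input=false id if $  — expand R → false id if
step 5: stack=$ if id false  input=false id if $  — match false
step 6: stack=$ if id  input=id if $  — match id
step 7: stack=$ if  input=if $  — match if
Accept reached after 7 steps.

7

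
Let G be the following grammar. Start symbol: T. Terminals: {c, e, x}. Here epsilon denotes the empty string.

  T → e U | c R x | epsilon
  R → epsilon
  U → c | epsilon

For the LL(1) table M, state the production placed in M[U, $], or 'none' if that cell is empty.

FIRST(T) = {epsilon, c, e}
FIRST(R) = {epsilon}
FIRST(U) = {epsilon, c}
FOLLOW(T) includes $ since T is the start symbol.
FOLLOW(T): T appears on no right-hand side. Thus FOLLOW(T) = {$}.
FOLLOW(U): in T→e U, the suffix after U is empty, so FOLLOW(U) ⊇ FOLLOW(T) = {$}. Thus FOLLOW(U) = {$}.
For U → c: FIRST(c) = {c}, so it goes in M[U, t] for t ∈ {c}.
For U → epsilon: FIRST(epsilon) = {epsilon}, so it goes in M[U, t] for t ∈ {}; since epsilon ∈ FIRST, also for every t ∈ FOLLOW(U) = {$}.

U → epsilon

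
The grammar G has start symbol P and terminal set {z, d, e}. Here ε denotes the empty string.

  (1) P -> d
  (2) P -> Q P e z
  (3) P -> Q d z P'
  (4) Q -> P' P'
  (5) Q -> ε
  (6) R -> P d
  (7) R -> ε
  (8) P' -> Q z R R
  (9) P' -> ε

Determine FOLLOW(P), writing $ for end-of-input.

{$, d, e}

FIRST(P) = {d, z}  (via Q P e z, Q d z P')
FIRST(R) = {ε, d, z}  (via P d)
FIRST(Q) = {ε, z}  (via P' P')
FIRST(P') = {ε, z}  (via Q z R R)
FOLLOW(P) includes $ since P is the start symbol.
FOLLOW(P): in P->Q P e z, P is followed by e z with FIRST {e}; in R->P d, P is followed by d with FIRST {d}. Thus FOLLOW(P) = {$, d, e}.
FOLLOW(Q): in P->Q P e z, Q is followed by P e z with FIRST {d, z}; in P->Q d z P', Q is followed by d z P' with FIRST {d}; in P'->Q z R R, Q is followed by z R R with FIRST {z}. Thus FOLLOW(Q) = {d, z}.
FOLLOW(P'): in P->Q d z P', the suffix after P' is empty, so FOLLOW(P') ⊇ FOLLOW(P) = {$, d, e}; in Q->P' P' (occurrence 1), P' is followed by P' with FIRST {ε, z}; in Q->P' P' (occurrence 1), the suffix after P' is nullable, so FOLLOW(P') ⊇ FOLLOW(Q) = {d, z}; in Q->P' P' (occurrence 2), the suffix after P' is empty, so FOLLOW(P') ⊇ FOLLOW(Q) = {d, z}. Thus FOLLOW(P') = {$, d, e, z}.
FOLLOW(R): in P'->Q z R R (occurrence 1), R is followed by R with FIRST {ε, d, z}; in P'->Q z R R (occurrence 1), the suffix after R is nullable, so FOLLOW(R) ⊇ FOLLOW(P') = {$, d, e, z}; in P'->Q z R R (occurrence 2), the suffix after R is empty, so FOLLOW(R) ⊇ FOLLOW(P') = {$, d, e, z}. Thus FOLLOW(R) = {$, d, e, z}.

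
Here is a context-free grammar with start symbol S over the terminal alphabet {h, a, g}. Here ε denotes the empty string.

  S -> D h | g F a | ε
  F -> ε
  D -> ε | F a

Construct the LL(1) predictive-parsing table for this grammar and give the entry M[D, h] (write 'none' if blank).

FIRST(F): from F->ε we get {ε}. So FIRST(F) = {ε}.
FIRST(D): from D->ε we get {ε}; from D->F a we get {a}. So FIRST(D) = {ε, a}.
FIRST(S): from S->D h we get {a, h}; from S->g F a we get {g}; from S->ε we get {ε}. So FIRST(S) = {ε, a, g, h}.
FOLLOW(S) includes $ since S is the start symbol.
FOLLOW(D): in S->D h, D is followed by h with FIRST {h}. Thus FOLLOW(D) = {h}.
For D -> ε: FIRST(ε) = {ε}, so it goes in M[D, t] for t ∈ {}; since ε ∈ FIRST, also for every t ∈ FOLLOW(D) = {h}.
For D -> F a: FIRST(F a) = {a}, so it goes in M[D, t] for t ∈ {a}.

D -> ε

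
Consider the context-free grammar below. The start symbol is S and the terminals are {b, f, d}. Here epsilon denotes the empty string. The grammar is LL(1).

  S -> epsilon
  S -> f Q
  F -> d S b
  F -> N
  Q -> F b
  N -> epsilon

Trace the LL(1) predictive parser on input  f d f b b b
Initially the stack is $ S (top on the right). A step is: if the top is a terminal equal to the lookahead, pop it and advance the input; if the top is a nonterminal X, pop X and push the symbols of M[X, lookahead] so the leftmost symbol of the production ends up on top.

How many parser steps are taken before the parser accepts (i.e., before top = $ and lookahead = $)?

step 1: stack=$ S  input=f d f b b b $  — expand S -> f Q
step 2: stack=$ Q f  input=f d f b b b $  — match f
step 3: stack=$ Q  input=d f b b b $  — expand Q -> F b
step 4: stack=$ b F  input=d f b b b $  — expand F -> d S b
step 5: stack=$ b b S d  input=d f b b b $  — match d
step 6: stack=$ b b S  input=f b b b $  — expand S -> f Q
step 7: stack=$ b b Q f  input=f b b b $  — match f
step 8: stack=$ b b Q  input=b b b $  — expand Q -> F b
step 9: stack=$ b b b F  input=b b b $  — expand F -> N
step 10: stack=$ b b b N  input=b b b $  — expand N -> epsilon
step 11: stack=$ b b b  input=b b b $  — match b
step 12: stack=$ b b  input=b b $  — match b
step 13: stack=$ b  input=b $  — match b
Accept reached after 13 steps.

13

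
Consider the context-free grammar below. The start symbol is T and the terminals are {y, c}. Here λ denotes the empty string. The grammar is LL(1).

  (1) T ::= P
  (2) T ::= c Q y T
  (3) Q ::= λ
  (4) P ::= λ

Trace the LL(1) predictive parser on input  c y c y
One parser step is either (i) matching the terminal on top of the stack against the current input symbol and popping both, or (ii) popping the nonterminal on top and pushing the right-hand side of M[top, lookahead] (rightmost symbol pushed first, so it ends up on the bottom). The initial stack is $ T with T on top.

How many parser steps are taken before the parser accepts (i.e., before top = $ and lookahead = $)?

10

      Stack      Input      Action
   1  $ T        c y c y $  expand T ::= c Q y T
   2  $ T y Q c  c y c y $  match c
   3  $ T y Q    y c y $    expand Q ::= λ
   4  $ T y      y c y $    match y
   5  $ T        c y $      expand T ::= c Q y T
   6  $ T y Q c  c y $      match c
   7  $ T y Q    y $        expand Q ::= λ
   8  $ T y      y $        match y
   9  $ T        $          expand T ::= P
  10  $ P        $          expand P ::= λ
Accept reached after 10 steps.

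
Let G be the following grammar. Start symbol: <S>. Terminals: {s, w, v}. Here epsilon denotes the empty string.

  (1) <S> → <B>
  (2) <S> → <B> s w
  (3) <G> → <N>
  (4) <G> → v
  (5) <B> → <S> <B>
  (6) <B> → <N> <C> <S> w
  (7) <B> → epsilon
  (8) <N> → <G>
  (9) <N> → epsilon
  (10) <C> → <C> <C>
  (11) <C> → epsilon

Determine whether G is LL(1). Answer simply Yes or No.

No

FIRST(<S>) = {epsilon, s, v, w}
FIRST(<G>) = {epsilon, v}
FIRST(<B>) = {epsilon, s, v, w}
FIRST(<N>) = {epsilon, v}
FIRST(<C>) = {epsilon}
FOLLOW(<S>) = {$, s, v, w}
FOLLOW(<G>) = {s, v, w}
FOLLOW(<B>) = {$, s, v, w}
FOLLOW(<N>) = {s, v, w}
FOLLOW(<C>) = {s, v, w}
Cell M[<B>, $] receives both <B> → <S> <B> and <B> → epsilon — the grammar is not LL(1).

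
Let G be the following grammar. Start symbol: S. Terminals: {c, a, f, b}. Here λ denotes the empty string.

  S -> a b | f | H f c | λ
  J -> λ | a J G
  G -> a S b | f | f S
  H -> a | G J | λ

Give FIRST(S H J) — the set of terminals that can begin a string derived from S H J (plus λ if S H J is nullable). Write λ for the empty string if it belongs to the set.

FIRST(J): from J->λ we get {λ}; from J->a J G we get {a}. So FIRST(J) = {λ, a}.
FIRST(G): from G->a S b we get {a}; from G->f we get {f}; from G->f S we get {f}. So FIRST(G) = {a, f}.
FIRST(H): from H->a we get {a}; from H->G J we get {a, f}; from H->λ we get {λ}. So FIRST(H) = {λ, a, f}.
FIRST(S): from S->a b we get {a}; from S->f we get {f}; from S->H f c we get {a, f}; from S->λ we get {λ}. So FIRST(S) = {λ, a, f}.
FIRST(S H J): take FIRST of each symbol in turn, carrying on past any symbol whose FIRST contains λ; result {λ, a, f}.

{λ, a, f}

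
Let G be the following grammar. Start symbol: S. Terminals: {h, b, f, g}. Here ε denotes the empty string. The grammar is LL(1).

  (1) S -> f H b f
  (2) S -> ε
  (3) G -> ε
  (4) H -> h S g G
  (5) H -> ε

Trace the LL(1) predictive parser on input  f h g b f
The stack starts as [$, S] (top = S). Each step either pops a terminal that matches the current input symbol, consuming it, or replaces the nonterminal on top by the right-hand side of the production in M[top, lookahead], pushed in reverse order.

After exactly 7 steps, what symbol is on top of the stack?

b

     Stack          Input        Action
  1  $ S            f h g b f $  expand S -> f H b f
  2  $ f b H f      f h g b f $  match f
  3  $ f b H        h g b f $    expand H -> h S g G
  4  $ f b G g S h  h g b f $    match h
  5  $ f b G g S    g b f $      expand S -> ε
  6  $ f b G g      g b f $      match g
  7  $ f b G        b f $        expand G -> ε
Stack after step 7: $ f b (top = b).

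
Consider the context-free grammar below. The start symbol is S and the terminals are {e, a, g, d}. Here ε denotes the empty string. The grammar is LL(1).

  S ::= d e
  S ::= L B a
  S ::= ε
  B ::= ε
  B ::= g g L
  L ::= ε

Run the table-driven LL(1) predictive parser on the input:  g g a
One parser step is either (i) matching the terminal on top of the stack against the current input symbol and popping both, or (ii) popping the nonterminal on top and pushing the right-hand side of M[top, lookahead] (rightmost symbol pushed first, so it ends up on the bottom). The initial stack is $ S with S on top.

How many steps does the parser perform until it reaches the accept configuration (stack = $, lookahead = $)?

7

     Stack      Input    Action
  1  $ S        g g a $  expand S ::= L B a
  2  $ a B L    g g a $  expand L ::= ε
  3  $ a B      g g a $  expand B ::= g g L
  4  $ a L g g  g g a $  match g
  5  $ a L g    g a $    match g
  6  $ a L      a $      expand L ::= ε
  7  $ a        a $      match a
Accept reached after 7 steps.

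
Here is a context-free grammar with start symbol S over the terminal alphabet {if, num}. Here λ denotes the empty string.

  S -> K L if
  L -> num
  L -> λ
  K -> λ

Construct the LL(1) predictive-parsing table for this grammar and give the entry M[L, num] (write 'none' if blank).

FIRST(L): from L->num we get {num}; from L->λ we get {λ}. So FIRST(L) = {λ, num}.
FIRST(K): from K->λ we get {λ}. So FIRST(K) = {λ}.
FIRST(S): from S->K L if we get {if, num}. So FIRST(S) = {if, num}.
FOLLOW(S) includes $ since S is the start symbol.
FOLLOW(L): in S->K L if, L is followed by if with FIRST {if}. Thus FOLLOW(L) = {if}.
For L -> num: FIRST(num) = {num}, so it goes in M[L, t] for t ∈ {num}.
For L -> λ: FIRST(λ) = {λ}, so it goes in M[L, t] for t ∈ {}; since λ ∈ FIRST, also for every t ∈ FOLLOW(L) = {if}.

L -> num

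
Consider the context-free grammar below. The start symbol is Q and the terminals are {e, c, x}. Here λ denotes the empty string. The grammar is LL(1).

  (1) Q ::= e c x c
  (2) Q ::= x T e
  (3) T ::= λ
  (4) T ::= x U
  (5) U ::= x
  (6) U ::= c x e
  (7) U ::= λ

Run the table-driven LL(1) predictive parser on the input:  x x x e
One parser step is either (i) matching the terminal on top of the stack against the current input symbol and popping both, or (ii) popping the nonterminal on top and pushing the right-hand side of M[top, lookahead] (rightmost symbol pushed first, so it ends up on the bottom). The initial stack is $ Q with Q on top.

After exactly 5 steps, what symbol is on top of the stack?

     Stack    Input      Action
  1  $ Q      x x x e $  expand Q ::= x T e
  2  $ e T x  x x x e $  match x
  3  $ e T    x x e $    expand T ::= x U
  4  $ e U x  x x e $    match x
  5  $ e U    x e $      expand U ::= x
Stack after step 5: $ e x (top = x).

x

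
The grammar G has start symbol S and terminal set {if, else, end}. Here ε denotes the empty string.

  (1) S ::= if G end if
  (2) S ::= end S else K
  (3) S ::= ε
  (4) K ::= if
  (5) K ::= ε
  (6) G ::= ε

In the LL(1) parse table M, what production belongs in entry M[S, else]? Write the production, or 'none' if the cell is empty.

FIRST(S) = {ε, end, if}
FIRST(K) = {ε, if}
FIRST(G) = {ε}
FOLLOW(S) includes $ since S is the start symbol.
FOLLOW(S): in S::=end S else K, S is followed by else K with FIRST {else}. Thus FOLLOW(S) = {$, else}.
For S ::= if G end if: FIRST(if G end if) = {if}, so it goes in M[S, t] for t ∈ {if}.
For S ::= end S else K: FIRST(end S else K) = {end}, so it goes in M[S, t] for t ∈ {end}.
For S ::= ε: FIRST(ε) = {ε}, so it goes in M[S, t] for t ∈ {}; since ε ∈ FIRST, also for every t ∈ FOLLOW(S) = {$, else}.

S ::= ε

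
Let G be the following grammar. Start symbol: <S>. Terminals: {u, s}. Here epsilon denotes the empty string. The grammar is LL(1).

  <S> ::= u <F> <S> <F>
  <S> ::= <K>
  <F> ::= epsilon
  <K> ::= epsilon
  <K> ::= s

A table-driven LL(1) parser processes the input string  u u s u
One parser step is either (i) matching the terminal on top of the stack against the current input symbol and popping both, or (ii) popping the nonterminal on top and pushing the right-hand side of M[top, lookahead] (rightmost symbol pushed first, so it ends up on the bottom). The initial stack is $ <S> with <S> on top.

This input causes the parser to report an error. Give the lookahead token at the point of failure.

      Stack                Input      Action
   1  $ <S>                u u s u $  expand <S> ::= u <F> <S> <F>
   2  $ <F> <S> <F> u      u u s u $  match u
   3  $ <F> <S> <F>        u s u $    expand <F> ::= epsilon
   4  $ <F> <S>            u s u $    expand <S> ::= u <F> <S> <F>
   5  $ <F> <F> <S> <F> u  u s u $    match u
   6  $ <F> <F> <S> <F>    s u $      expand <F> ::= epsilon
   7  $ <F> <F> <S>        s u $      expand <S> ::= <K>
   8  $ <F> <F> <K>        s u $      expand <K> ::= s
   9  $ <F> <F> s          s u $      match s
  10  $ <F> <F>            u $        expand <F> ::= epsilon
  11  $ <F>                u $        expand <F> ::= epsilon
  12  $                    u $        error: stack empty but input remains

u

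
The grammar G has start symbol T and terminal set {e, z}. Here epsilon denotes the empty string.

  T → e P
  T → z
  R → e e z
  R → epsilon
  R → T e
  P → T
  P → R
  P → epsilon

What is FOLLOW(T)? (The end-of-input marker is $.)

FIRST(T): from T→e P we get {e}; from T→z we get {z}. So FIRST(T) = {e, z}.
FIRST(R): from R→e e z we get {e}; from R→epsilon we get {epsilon}; from R→T e we get {e, z}. So FIRST(R) = {epsilon, e, z}.
FIRST(P): from P→T we get {e, z}; from P→R we get {epsilon, e, z}; from P→epsilon we get {epsilon}. So FIRST(P) = {epsilon, e, z}.
FOLLOW(T) includes $ since T is the start symbol.
FOLLOW(T): in R→T e, T is followed by e with FIRST {e}; in P→T, the suffix after T is empty, so FOLLOW(T) ⊇ FOLLOW(P) = {$, e}. Thus FOLLOW(T) = {$, e}.
FOLLOW(P): in T→e P, the suffix after P is empty, so FOLLOW(P) ⊇ FOLLOW(T) = {$, e}. Thus FOLLOW(P) = {$, e}.
FOLLOW(R): in P→R, the suffix after R is empty, so FOLLOW(R) ⊇ FOLLOW(P) = {$, e}. Thus FOLLOW(R) = {$, e}.

{$, e}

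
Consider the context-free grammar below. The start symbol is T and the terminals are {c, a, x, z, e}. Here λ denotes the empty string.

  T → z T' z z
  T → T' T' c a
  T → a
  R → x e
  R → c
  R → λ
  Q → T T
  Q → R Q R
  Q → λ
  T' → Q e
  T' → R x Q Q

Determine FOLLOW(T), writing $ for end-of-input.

FIRST(R) = {λ, c, x}
FIRST(T) = {a, c, e, x, z}  (via T' T' c a)
FIRST(Q) = {λ, a, c, e, x, z}  (via T T, R Q R)
FIRST(T') = {a, c, e, x, z}  (via Q e, R x Q Q)
FOLLOW(T) includes $ since T is the start symbol.
FOLLOW(T'): in T→z T' z z, T' is followed by z z with FIRST {z}; in T→T' T' c a (occurrence 1), T' is followed by T' c a with FIRST {a, c, e, x, z}; in T→T' T' c a (occurrence 2), T' is followed by c a with FIRST {c}. Thus FOLLOW(T') = {a, c, e, x, z}.
FOLLOW(Q): in Q→R Q R, Q is followed by R with FIRST {λ, c, x}; in Q→R Q R, the suffix after Q is nullable (adds nothing new); in T'→Q e, Q is followed by e with FIRST {e}; in T'→R x Q Q (occurrence 1), Q is followed by Q with FIRST {λ, a, c, e, x, z}; in T'→R x Q Q (occurrence 1), the suffix after Q is nullable, so FOLLOW(Q) ⊇ FOLLOW(T') = {a, c, e, x, z}; in T'→R x Q Q (occurrence 2), the suffix after Q is empty, so FOLLOW(Q) ⊇ FOLLOW(T') = {a, c, e, x, z}. Thus FOLLOW(Q) = {a, c, e, x, z}.
FOLLOW(T): in Q→T T (occurrence 1), T is followed by T with FIRST {a, c, e, x, z}; in Q→T T (occurrence 2), the suffix after T is empty, so FOLLOW(T) ⊇ FOLLOW(Q) = {a, c, e, x, z}. Thus FOLLOW(T) = {$, a, c, e, x, z}.
FOLLOW(R): in Q→R Q R (occurrence 1), R is followed by Q R with FIRST {λ, a, c, e, x, z}; in Q→R Q R (occurrence 1), the suffix after R is nullable, so FOLLOW(R) ⊇ FOLLOW(Q) = {a, c, e, x, z}; in Q→R Q R (occurrence 2), the suffix after R is empty, so FOLLOW(R) ⊇ FOLLOW(Q) = {a, c, e, x, z}; in T'→R x Q Q, R is followed by x Q Q with FIRST {x}. Thus FOLLOW(R) = {a, c, e, x, z}.

{$, a, c, e, x, z}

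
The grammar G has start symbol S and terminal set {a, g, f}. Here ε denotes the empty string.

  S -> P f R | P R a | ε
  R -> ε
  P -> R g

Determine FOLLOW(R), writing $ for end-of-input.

{$, a, g}

FIRST(R): from R->ε we get {ε}. So FIRST(R) = {ε}.
FIRST(P): from P->R g we get {g}. So FIRST(P) = {g}.
FIRST(S): from S->P f R we get {g}; from S->P R a we get {g}; from S->ε we get {ε}. So FIRST(S) = {ε, g}.
FOLLOW(S) includes $ since S is the start symbol.
FOLLOW(S): S appears on no right-hand side. Thus FOLLOW(S) = {$}.
FOLLOW(R): in S->P f R, the suffix after R is empty, so FOLLOW(R) ⊇ FOLLOW(S) = {$}; in S->P R a, R is followed by a with FIRST {a}; in P->R g, R is followed by g with FIRST {g}. Thus FOLLOW(R) = {$, a, g}.
FOLLOW(P): in S->P f R, P is followed by f R with FIRST {f}; in S->P R a, P is followed by R a with FIRST {a}. Thus FOLLOW(P) = {a, f}.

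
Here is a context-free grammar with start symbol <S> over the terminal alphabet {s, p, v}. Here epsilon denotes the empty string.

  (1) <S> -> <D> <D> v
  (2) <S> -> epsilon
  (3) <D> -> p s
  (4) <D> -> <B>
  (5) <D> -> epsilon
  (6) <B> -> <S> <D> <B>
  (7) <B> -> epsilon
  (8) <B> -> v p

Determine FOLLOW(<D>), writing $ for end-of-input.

FIRST(<S>) = {epsilon, p, v}  (via <D> <D> v)
FIRST(<D>) = {epsilon, p, v}  (via <B>)
FIRST(<B>) = {epsilon, p, v}  (via <S> <D> <B>)
FOLLOW(<S>) includes $ since <S> is the start symbol.
FOLLOW(<S>): in <B>-><S> <D> <B>, <S> is followed by <D> <B> with FIRST {epsilon, p, v}; in <B>-><S> <D> <B>, the suffix after <S> is nullable, so FOLLOW(<S>) ⊇ FOLLOW(<B>) = {p, v}. Thus FOLLOW(<S>) = {$, p, v}.
FOLLOW(<D>): in <S>-><D> <D> v (occurrence 1), <D> is followed by <D> v with FIRST {p, v}; in <S>-><D> <D> v (occurrence 2), <D> is followed by v with FIRST {v}; in <B>-><S> <D> <B>, <D> is followed by <B> with FIRST {epsilon, p, v}; in <B>-><S> <D> <B>, the suffix after <D> is nullable, so FOLLOW(<D>) ⊇ FOLLOW(<B>) = {p, v}. Thus FOLLOW(<D>) = {p, v}.
FOLLOW(<B>): in <D>-><B>, the suffix after <B> is empty, so FOLLOW(<B>) ⊇ FOLLOW(<D>) = {p, v}; in <B>-><S> <D> <B>, the suffix after <B> is empty (adds nothing new). Thus FOLLOW(<B>) = {p, v}.

{p, v}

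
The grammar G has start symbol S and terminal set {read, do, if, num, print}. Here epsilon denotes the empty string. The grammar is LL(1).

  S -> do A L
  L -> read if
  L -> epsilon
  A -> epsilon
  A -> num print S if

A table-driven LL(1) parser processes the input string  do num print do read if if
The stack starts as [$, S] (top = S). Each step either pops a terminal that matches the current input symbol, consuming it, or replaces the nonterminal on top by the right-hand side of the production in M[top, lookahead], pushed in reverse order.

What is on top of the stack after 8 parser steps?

L

step 1: stack=$ S  input=do num print do read if if $  — expand S -> do A L
step 2: stack=$ L A do  input=do num print do read if if $  — match do
step 3: stack=$ L A  input=num print do read if if $  — expand A -> num print S if
step 4: stack=$ L if S print num  input=num print do read if if $  — match num
step 5: stack=$ L if S print  input=print do read if if $  — match print
step 6: stack=$ L if S  input=do read if if $  — expand S -> do A L
step 7: stack=$ L if L A do  input=do read if if $  — match do
step 8: stack=$ L if L A  input=read if if $  — expand A -> epsilon
Stack after step 8: $ L if L (top = L).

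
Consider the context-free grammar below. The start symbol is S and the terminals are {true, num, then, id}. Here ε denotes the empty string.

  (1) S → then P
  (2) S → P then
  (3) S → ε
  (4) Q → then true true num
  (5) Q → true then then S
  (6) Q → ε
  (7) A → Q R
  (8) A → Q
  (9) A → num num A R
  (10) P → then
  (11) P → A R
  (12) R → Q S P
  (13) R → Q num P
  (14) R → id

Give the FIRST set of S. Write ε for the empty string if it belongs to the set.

FIRST(Q): from Q→then true true num we get {then}; from Q→true then then S we get {true}; from Q→ε we get {ε}. So FIRST(Q) = {ε, then, true}.
FIRST(S): from S→then P we get {then}; from S→P then we get {id, num, then, true}; from S→ε we get {ε}. So FIRST(S) = {ε, id, num, then, true}.
FIRST(A): from A→Q R we get {id, num, then, true}; from A→Q we get {ε, then, true}; from A→num num A R we get {num}. So FIRST(A) = {ε, id, num, then, true}.
FIRST(P): from P→then we get {then}; from P→A R we get {id, num, then, true}. So FIRST(P) = {id, num, then, true}.
FIRST(R): from R→Q S P we get {id, num, then, true}; from R→Q num P we get {num, then, true}; from R→id we get {id}. So FIRST(R) = {id, num, then, true}.

{ε, id, num, then, true}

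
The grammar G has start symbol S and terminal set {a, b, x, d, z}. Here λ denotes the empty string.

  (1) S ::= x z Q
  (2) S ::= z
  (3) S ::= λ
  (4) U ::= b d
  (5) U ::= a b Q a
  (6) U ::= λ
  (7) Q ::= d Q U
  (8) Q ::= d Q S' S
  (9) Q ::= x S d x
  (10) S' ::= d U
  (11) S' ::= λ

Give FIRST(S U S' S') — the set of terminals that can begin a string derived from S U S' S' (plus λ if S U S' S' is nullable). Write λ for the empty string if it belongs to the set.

FIRST(S) = {λ, x, z}
FIRST(U) = {λ, a, b}
FIRST(Q) = {d, x}
FIRST(S') = {λ, d}
FIRST(S U S' S'): take FIRST of each symbol in turn, carrying on past any symbol whose FIRST contains λ; result {λ, a, b, d, x, z}.

{λ, a, b, d, x, z}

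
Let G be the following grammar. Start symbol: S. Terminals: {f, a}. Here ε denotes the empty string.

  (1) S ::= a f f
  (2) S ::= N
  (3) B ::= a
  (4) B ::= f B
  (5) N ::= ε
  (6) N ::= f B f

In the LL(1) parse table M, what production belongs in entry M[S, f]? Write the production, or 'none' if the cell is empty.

S ::= N

FIRST(B): from B::=a we get {a}; from B::=f B we get {f}. So FIRST(B) = {a, f}.
FIRST(N): from N::=ε we get {ε}; from N::=f B f we get {f}. So FIRST(N) = {ε, f}.
FIRST(S): from S::=a f f we get {a}; from S::=N we get {ε, f}. So FIRST(S) = {ε, a, f}.
FOLLOW(S) includes $ since S is the start symbol.
FOLLOW(S): S appears on no right-hand side. Thus FOLLOW(S) = {$}.
For S ::= a f f: FIRST(a f f) = {a}, so it goes in M[S, t] for t ∈ {a}.
For S ::= N: FIRST(N) = {ε, f}, so it goes in M[S, t] for t ∈ {f}; since ε ∈ FIRST, also for every t ∈ FOLLOW(S) = {$}.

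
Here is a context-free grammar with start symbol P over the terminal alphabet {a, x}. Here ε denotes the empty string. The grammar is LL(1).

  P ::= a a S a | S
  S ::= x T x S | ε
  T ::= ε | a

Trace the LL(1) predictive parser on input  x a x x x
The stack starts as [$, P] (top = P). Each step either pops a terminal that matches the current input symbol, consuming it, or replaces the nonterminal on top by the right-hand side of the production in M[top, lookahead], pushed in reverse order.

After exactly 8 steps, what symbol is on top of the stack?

     Stack      Input        Action
  1  $ P        x a x x x $  expand P ::= S
  2  $ S        x a x x x $  expand S ::= x T x S
  3  $ S x T x  x a x x x $  match x
  4  $ S x T    a x x x $    expand T ::= a
  5  $ S x a    a x x x $    match a
  6  $ S x      x x x $      match x
  7  $ S        x x $        expand S ::= x T x S
  8  $ S x T x  x x $        match x
Stack after step 8: $ S x T (top = T).

T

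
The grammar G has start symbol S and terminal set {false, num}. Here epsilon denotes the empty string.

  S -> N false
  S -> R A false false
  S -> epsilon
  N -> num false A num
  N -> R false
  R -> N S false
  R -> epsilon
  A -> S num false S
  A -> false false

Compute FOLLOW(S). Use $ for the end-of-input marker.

FIRST(S) = {epsilon, false, num}  (via N false, R A false false)
FIRST(A) = {false, num}  (via S num false S)
FIRST(N) = {false, num}  (via R false)
FIRST(R) = {epsilon, false, num}  (via N S false)
FOLLOW(S) includes $ since S is the start symbol.
FOLLOW(N): in S->N false, N is followed by false with FIRST {false}; in R->N S false, N is followed by S false with FIRST {false, num}. Thus FOLLOW(N) = {false, num}.
FOLLOW(R): in S->R A false false, R is followed by A false false with FIRST {false, num}; in N->R false, R is followed by false with FIRST {false}. Thus FOLLOW(R) = {false, num}.
FOLLOW(A): in S->R A false false, A is followed by false false with FIRST {false}; in N->num false A num, A is followed by num with FIRST {num}. Thus FOLLOW(A) = {false, num}.
FOLLOW(S): in R->N S false, S is followed by false with FIRST {false}; in A->S num false S (occurrence 1), S is followed by num false S with FIRST {num}; in A->S num false S (occurrence 2), the suffix after S is empty, so FOLLOW(S) ⊇ FOLLOW(A) = {false, num}. Thus FOLLOW(S) = {$, false, num}.

{$, false, num}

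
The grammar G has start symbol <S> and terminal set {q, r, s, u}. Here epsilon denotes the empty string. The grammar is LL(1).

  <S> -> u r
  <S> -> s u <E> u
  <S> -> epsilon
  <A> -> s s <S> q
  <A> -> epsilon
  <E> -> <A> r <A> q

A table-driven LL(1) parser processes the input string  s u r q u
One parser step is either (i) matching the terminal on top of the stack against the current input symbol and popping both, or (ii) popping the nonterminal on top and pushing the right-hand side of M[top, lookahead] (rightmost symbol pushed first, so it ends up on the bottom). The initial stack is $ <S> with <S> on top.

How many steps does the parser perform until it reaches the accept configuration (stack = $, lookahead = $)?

     Stack            Input        Action
  1  $ <S>            s u r q u $  expand <S> -> s u <E> u
  2  $ u <E> u s      s u r q u $  match s
  3  $ u <E> u        u r q u $    match u
  4  $ u <E>          r q u $      expand <E> -> <A> r <A> q
  5  $ u q <A> r <A>  r q u $      expand <A> -> epsilon
  6  $ u q <A> r      r q u $      match r
  7  $ u q <A>        q u $        expand <A> -> epsilon
  8  $ u q            q u $        match q
  9  $ u              u $          match u
Accept reached after 9 steps.

9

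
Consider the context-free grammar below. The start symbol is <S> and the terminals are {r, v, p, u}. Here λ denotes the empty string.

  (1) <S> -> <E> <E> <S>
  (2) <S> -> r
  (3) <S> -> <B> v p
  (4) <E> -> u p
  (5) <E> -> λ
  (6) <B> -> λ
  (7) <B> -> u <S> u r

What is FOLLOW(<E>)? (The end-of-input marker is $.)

{r, u, v}

FIRST(<E>): from <E>->u p we get {u}; from <E>->λ we get {λ}. So FIRST(<E>) = {λ, u}.
FIRST(<B>): from <B>->λ we get {λ}; from <B>->u <S> u r we get {u}. So FIRST(<B>) = {λ, u}.
FIRST(<S>): from <S>-><E> <E> <S> we get {r, u, v}; from <S>->r we get {r}; from <S>-><B> v p we get {u, v}. So FIRST(<S>) = {r, u, v}.
FOLLOW(<S>) includes $ since <S> is the start symbol.
FOLLOW(<S>): in <S>-><E> <E> <S>, the suffix after <S> is empty (adds nothing new); in <B>->u <S> u r, <S> is followed by u r with FIRST {u}. Thus FOLLOW(<S>) = {$, u}.
FOLLOW(<E>): in <S>-><E> <E> <S> (occurrence 1), <E> is followed by <E> <S> with FIRST {r, u, v}; in <S>-><E> <E> <S> (occurrence 2), <E> is followed by <S> with FIRST {r, u, v}. Thus FOLLOW(<E>) = {r, u, v}.
FOLLOW(<B>): in <S>-><B> v p, <B> is followed by v p with FIRST {v}. Thus FOLLOW(<B>) = {v}.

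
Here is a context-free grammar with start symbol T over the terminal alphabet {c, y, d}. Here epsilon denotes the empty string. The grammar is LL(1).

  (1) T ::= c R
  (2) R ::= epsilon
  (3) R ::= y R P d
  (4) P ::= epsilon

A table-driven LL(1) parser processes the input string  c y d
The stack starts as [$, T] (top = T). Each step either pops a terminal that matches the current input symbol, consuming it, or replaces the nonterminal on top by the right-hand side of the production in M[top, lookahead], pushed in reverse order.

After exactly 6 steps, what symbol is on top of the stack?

d

step 1: stack=$ T  input=c y d $  — expand T ::= c R
step 2: stack=$ R c  input=c y d $  — match c
step 3: stack=$ R  input=y d $  — expand R ::= y R P d
step 4: stack=$ d P R y  input=y d $  — match y
step 5: stack=$ d P R  input=d $  — expand R ::= epsilon
step 6: stack=$ d P  input=d $  — expand P ::= epsilon
Stack after step 6: $ d (top = d).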